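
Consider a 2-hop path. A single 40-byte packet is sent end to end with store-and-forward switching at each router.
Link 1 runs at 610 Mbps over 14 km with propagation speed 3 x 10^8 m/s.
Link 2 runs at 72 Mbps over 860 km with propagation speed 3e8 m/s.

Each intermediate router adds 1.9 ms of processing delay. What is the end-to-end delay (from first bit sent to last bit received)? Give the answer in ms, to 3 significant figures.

L = 40 × 8 = 320 bits.
Transmission delays (L/R per hop): 0.00052459, 0.00444444 ms; sum = 0.00496903 ms.
Propagation delays (d/s per hop): 0.0466667, 2.86667 ms; sum = 2.91333 ms.
Processing at 1 router(s): 1 × 1.9 ms = 1.9 ms.
End-to-end = 4.82 ms.

4.82 ms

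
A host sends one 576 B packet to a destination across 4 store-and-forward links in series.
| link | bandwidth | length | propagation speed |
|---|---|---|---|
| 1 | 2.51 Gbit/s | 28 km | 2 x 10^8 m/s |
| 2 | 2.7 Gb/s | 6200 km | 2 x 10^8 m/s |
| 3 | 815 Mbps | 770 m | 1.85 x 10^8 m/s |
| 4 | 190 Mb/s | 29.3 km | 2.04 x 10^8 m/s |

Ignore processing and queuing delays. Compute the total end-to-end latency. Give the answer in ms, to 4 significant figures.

31.32 ms

L = 576 × 8 = 4608 bits.
Transmission delays (L/R per hop): 0.00183586, 0.00170667, 0.00565399, 0.0242526 ms; sum = 0.0334491 ms.
Propagation delays (d/s per hop): 0.14, 31, 0.00416216, 0.143627 ms; sum = 31.2878 ms.
End-to-end = 31.32 ms.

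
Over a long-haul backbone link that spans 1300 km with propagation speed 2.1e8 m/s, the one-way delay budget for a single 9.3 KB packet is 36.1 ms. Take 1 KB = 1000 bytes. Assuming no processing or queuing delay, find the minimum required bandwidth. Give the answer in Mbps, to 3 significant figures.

2.49 Mbps

L = 74400 bits.
Propagation delay = 1300000 / 210000000 = 6.19048 ms.
Transmission budget = 36.1 − 6.19048 = 29.9095 ms.
R ≥ L / t_tx = 74400 bits / 0.0299095 s = 2.49 Mbps.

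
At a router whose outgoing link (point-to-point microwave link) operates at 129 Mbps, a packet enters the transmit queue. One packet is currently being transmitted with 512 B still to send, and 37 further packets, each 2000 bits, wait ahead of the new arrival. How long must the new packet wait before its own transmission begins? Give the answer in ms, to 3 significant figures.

0.605 ms

Each queued packet: L/R = 2000/129000000 = 0.0155039 ms.
37 queued → 0.573643 ms.
Plus remaining 4096 bits of current packet: 0.0317519 ms.
Queuing delay = 0.605 ms.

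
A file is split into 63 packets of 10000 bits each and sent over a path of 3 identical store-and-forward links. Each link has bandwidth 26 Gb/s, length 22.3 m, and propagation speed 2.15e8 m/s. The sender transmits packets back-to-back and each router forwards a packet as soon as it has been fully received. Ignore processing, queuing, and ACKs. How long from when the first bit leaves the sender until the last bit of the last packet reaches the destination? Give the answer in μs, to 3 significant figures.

Per-hop transmission t_tx = L/R = 10000/26000000000 = 0.384615 μs.
Per-hop propagation t_prop = 22.3/215000000 = 0.103721 μs.
Pipeline fill: first packet needs 3·t_tx to clear all hops; remaining 62 packets each add one t_tx.
Total = (3+63-1)·t_tx + 3·t_prop = 65·0.384615 + 3·0.103721 = 25.3 μs.

25.3 μs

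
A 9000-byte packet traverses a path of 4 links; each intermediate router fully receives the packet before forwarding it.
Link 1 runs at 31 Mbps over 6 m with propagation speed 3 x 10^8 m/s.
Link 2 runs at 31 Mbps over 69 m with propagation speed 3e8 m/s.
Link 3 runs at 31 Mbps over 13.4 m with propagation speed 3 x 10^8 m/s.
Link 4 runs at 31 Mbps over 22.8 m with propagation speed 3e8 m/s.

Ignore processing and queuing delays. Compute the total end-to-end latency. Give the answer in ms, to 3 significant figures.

9.29 ms

L = 9000 × 8 = 72000 bits.
Transmission delay per hop = L/R = 72000/31000000 = 2.32258 ms; 4 hops → 9.29032 ms.
Propagation delays (d/s per hop): 2e-05, 0.00023, 4.46667e-05, 7.6e-05 ms; sum = 0.000370667 ms.
End-to-end = 9.29 ms.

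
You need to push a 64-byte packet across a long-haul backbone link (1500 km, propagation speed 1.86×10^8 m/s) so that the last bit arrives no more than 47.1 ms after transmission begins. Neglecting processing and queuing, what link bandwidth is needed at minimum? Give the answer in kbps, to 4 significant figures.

L = 512 bits.
Propagation delay = 1500000 / 186000000 = 8.06452 ms.
Transmission budget = 47.1 − 8.06452 = 39.0355 ms.
R ≥ L / t_tx = 512 bits / 0.0390355 s = 13.12 kbps.

13.12 kbps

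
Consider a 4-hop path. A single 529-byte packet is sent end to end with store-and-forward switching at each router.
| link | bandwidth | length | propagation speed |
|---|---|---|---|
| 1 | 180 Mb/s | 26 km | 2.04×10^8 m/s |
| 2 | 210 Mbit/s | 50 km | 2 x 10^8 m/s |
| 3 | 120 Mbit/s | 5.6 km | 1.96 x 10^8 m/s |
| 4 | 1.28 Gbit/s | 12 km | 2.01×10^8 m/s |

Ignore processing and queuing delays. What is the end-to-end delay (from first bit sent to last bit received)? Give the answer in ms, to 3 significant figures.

L = 529 × 8 = 4232 bits.
Transmission delays (L/R per hop): 0.0235111, 0.0201524, 0.0352667, 0.00330625 ms; sum = 0.0822364 ms.
Propagation delays (d/s per hop): 0.127451, 0.25, 0.0285714, 0.0597015 ms; sum = 0.465724 ms.
End-to-end = 0.548 ms.

0.548 ms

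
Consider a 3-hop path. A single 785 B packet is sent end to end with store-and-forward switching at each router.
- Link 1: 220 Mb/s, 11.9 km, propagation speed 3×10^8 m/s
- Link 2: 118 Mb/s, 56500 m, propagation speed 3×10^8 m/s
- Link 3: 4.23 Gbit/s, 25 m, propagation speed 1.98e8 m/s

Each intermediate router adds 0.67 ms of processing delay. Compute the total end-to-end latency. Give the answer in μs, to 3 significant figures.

L = 785 × 8 = 6280 bits.
Transmission delays (L/R per hop): 28.5455, 53.2203, 1.48463 μs; sum = 83.2504 μs.
Propagation delays (d/s per hop): 39.6667, 188.333, 0.126263 μs; sum = 228.126 μs.
Processing at 2 router(s): 2 × 0.67 ms = 1340 μs.
End-to-end = 1650 μs.

1650 μs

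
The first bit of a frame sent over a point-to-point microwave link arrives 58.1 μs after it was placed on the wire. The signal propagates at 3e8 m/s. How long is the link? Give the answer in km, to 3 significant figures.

d = s × t_prop = 300000000 × 5.81e-05 = 17.4 km.

17.4 km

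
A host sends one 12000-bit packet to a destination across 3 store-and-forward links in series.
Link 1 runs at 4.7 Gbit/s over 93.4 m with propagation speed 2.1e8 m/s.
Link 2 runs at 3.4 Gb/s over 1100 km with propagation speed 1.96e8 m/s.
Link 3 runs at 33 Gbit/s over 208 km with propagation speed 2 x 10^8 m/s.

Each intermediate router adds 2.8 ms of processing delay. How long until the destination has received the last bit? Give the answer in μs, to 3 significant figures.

Transmission delays (L/R per hop): 2.55319, 3.52941, 0.363636 μs; sum = 6.44624 μs.
Propagation delays (d/s per hop): 0.444762, 5612.24, 1040 μs; sum = 6652.69 μs.
Processing at 2 router(s): 2 × 2.8 ms = 5600 μs.
End-to-end = 12300 μs.

12300 μs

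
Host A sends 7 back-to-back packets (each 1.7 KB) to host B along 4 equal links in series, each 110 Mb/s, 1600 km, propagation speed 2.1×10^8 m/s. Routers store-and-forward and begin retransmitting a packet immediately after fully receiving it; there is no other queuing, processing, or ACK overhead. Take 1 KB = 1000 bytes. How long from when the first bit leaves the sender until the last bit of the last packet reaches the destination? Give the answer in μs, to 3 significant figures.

31700 μs

Per-hop transmission t_tx = L/R = 13600/110000000 = 123.636 μs.
Per-hop propagation t_prop = 1600000/210000000 = 7619.05 μs.
Pipeline fill: first packet needs 4·t_tx to clear all hops; remaining 6 packets each add one t_tx.
Total = (4+7-1)·t_tx + 4·t_prop = 10·123.636 + 4·7619.05 = 31700 μs.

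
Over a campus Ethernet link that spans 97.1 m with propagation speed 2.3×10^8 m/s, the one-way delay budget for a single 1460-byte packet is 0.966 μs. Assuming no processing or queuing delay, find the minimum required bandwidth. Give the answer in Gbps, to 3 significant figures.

21.5 Gbps

L = 11680 bits.
Propagation delay = 97.1 / 2.3e+08 = 0.422174 μs.
Transmission budget = 0.966 − 0.422174 = 0.543826 μs.
R ≥ L / t_tx = 11680 bits / 5.43826e-07 s = 21.5 Gbps.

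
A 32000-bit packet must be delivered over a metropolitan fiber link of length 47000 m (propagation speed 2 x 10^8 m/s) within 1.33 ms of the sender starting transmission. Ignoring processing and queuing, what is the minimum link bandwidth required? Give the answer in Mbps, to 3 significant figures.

29.2 Mbps

Propagation delay = 47000 / 200000000 = 0.235 ms.
Transmission budget = 1.33 − 0.235 = 1.095 ms.
R ≥ L / t_tx = 32000 bits / 0.001095 s = 29.2 Mbps.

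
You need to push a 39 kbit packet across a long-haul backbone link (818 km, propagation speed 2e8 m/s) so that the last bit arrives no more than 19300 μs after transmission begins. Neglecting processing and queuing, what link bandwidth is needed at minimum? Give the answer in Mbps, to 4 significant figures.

2.564 Mbps

Propagation delay = 818000 / 200000000 = 4090 μs.
Transmission budget = 19300 − 4090 = 15210 μs.
R ≥ L / t_tx = 39000 bits / 0.01521 s = 2.564 Mbps.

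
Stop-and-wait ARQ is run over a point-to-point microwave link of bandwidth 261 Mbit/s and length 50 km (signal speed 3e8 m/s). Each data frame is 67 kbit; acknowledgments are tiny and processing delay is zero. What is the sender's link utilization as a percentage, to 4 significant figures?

43.51 %

t_tx = L/R = 67000/261000000 = 0.000256705 s.
t_prop = 50000/300000000 = 0.000166667 s; RTT = 0.000333333 s.
Cycle = t_tx + RTT = 0.000590038 s.
Utilization = t_tx / cycle = 0.000256705/0.000590038 = 43.51 %.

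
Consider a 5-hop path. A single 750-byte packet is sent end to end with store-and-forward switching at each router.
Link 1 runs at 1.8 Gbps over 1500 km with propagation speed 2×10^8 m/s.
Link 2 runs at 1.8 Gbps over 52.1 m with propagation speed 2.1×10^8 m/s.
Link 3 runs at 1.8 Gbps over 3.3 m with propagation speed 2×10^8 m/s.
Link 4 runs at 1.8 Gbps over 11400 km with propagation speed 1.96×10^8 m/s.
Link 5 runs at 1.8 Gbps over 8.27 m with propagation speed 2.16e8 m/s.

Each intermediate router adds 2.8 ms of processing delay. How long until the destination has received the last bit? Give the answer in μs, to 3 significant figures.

L = 750 × 8 = 6000 bits.
Transmission delay per hop = L/R = 6000/1800000000 = 3.33333 μs; 5 hops → 16.6667 μs.
Propagation delays (d/s per hop): 7500, 0.248095, 0.0165, 58163.3, 0.038287 μs; sum = 65663.6 μs.
Processing at 4 router(s): 4 × 2.8 ms = 11200 μs.
End-to-end = 76900 μs.

76900 μs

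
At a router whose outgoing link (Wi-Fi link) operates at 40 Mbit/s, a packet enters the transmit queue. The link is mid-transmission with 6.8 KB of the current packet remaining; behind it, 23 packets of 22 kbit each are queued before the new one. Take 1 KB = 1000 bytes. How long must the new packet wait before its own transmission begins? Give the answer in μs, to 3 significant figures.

Each queued packet: L/R = 22000/40000000 = 550 μs.
23 queued → 12650 μs.
Plus remaining 54400 bits of current packet: 1360 μs.
Queuing delay = 14000 μs.

14000 μs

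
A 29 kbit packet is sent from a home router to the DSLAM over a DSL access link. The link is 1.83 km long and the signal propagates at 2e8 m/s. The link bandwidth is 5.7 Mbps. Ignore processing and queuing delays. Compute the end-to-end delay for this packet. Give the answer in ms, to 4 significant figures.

5.097 ms

L = 29000 bits.
Transmission delay = L/R = 29000 / 5700000 = 5.08772 ms.
Propagation delay = d/s = 1830 m / 200000000 m/s = 0.00915 ms.
Total = 5.097 ms.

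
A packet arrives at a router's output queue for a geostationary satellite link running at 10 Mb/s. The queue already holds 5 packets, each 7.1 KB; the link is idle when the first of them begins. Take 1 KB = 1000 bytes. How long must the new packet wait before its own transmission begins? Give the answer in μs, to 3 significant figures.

Each queued packet: L/R = 56800/10000000 = 5680 μs.
5 queued → 28400 μs.
Queuing delay = 28400 μs.

28400 μs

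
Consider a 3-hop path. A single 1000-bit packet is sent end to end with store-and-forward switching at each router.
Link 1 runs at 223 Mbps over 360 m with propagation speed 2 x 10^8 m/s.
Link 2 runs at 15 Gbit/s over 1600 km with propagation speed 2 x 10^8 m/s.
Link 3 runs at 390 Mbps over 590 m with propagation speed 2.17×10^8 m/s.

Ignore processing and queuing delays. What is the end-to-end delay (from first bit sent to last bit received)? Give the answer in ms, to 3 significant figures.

8.01 ms

Transmission delays (L/R per hop): 0.0044843, 6.66667e-05, 0.0025641 ms; sum = 0.00711507 ms.
Propagation delays (d/s per hop): 0.0018, 8, 0.00271889 ms; sum = 8.00452 ms.
End-to-end = 8.01 ms.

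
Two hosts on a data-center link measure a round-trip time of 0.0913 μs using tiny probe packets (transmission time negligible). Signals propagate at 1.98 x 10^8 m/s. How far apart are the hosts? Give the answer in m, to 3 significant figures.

9.04 m

One-way propagation = RTT/2 = 0.04565 μs.
d = s × t = 198000000 × 4.565e-08 = 9.04 m.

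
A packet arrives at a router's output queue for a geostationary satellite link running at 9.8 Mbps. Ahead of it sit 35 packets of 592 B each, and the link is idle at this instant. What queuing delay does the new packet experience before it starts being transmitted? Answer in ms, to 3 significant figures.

Each queued packet: L/R = 4736/9800000 = 0.483265 ms.
35 queued → 16.9143 ms.
Queuing delay = 16.9 ms.

16.9 ms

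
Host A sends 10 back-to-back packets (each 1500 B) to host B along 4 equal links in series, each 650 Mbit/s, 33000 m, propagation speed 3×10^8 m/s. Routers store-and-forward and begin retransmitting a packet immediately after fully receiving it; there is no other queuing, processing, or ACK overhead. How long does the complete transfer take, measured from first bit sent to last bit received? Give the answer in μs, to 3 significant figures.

Per-hop transmission t_tx = L/R = 12000/650000000 = 18.4615 μs.
Per-hop propagation t_prop = 33000/300000000 = 110 μs.
Pipeline fill: first packet needs 4·t_tx to clear all hops; remaining 9 packets each add one t_tx.
Total = (4+10-1)·t_tx + 4·t_prop = 13·18.4615 + 4·110 = 680 μs.

680 μs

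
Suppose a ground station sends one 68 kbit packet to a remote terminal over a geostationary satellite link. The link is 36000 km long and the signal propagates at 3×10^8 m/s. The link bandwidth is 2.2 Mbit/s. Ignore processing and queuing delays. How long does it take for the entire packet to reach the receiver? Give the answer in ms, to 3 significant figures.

151 ms

L = 68000 bits.
Transmission delay = L/R = 68000 / 2200000 = 30.9091 ms.
Propagation delay = d/s = 36000000 m / 300000000 m/s = 120 ms.
Total = 151 ms.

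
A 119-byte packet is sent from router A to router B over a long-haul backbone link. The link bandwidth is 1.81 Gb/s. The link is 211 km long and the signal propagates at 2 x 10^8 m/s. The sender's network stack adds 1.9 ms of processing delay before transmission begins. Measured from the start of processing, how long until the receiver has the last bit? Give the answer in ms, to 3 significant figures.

2.96 ms

L = 119 × 8 = 952 bits.
Transmission delay = L/R = 952 / 1810000000 = 0.000525967 ms.
Propagation delay = d/s = 211000 m / 200000000 m/s = 1.055 ms.
Plus processing delay 1.9 ms = 1.9 ms.
Total = 2.96 ms.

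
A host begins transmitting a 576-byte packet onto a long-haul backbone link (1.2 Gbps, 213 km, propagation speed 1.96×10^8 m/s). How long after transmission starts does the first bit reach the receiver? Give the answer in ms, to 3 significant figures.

1.09 ms

First bit experiences only propagation delay: d/s = 213000/196000000 = 1.09 ms.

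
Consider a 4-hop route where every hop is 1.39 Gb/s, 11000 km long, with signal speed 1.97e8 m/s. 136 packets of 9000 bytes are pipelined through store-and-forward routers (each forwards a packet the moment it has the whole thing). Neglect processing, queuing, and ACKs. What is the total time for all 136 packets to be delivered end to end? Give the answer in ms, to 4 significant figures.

Per-hop transmission t_tx = L/R = 72000/1390000000 = 0.0517986 ms.
Per-hop propagation t_prop = 11000000/197000000 = 55.8376 ms.
Pipeline fill: first packet needs 4·t_tx to clear all hops; remaining 135 packets each add one t_tx.
Total = (4+136-1)·t_tx + 4·t_prop = 139·0.0517986 + 4·55.8376 = 230.6 ms.

230.6 ms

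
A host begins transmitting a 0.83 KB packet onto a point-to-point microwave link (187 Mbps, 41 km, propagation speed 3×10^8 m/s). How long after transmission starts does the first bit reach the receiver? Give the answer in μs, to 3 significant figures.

137 μs

First bit experiences only propagation delay: d/s = 41000/300000000 = 137 μs.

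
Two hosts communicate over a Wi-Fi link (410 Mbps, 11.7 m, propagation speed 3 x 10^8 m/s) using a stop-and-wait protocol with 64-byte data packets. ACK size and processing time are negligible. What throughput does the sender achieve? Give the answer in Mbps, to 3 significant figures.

386 Mbps

t_tx = L/R = 512/410000000 = 1.24878e-06 s.
t_prop = 11.7/300000000 = 3.9e-08 s; RTT = 7.8e-08 s.
Cycle = t_tx + RTT = 1.32678e-06 s.
Throughput = L / cycle = 512 / 1.32678e-06 = 386 Mbps.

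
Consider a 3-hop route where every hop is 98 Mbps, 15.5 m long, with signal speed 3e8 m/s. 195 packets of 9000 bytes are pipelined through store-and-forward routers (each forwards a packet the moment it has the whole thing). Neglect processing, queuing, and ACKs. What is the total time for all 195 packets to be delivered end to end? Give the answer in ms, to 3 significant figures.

Per-hop transmission t_tx = L/R = 72000/98000000 = 0.734694 ms.
Per-hop propagation t_prop = 15.5/300000000 = 5.16667e-05 ms.
Pipeline fill: first packet needs 3·t_tx to clear all hops; remaining 194 packets each add one t_tx.
Total = (3+195-1)·t_tx + 3·t_prop = 197·0.734694 + 3·5.16667e-05 = 145 ms.

145 ms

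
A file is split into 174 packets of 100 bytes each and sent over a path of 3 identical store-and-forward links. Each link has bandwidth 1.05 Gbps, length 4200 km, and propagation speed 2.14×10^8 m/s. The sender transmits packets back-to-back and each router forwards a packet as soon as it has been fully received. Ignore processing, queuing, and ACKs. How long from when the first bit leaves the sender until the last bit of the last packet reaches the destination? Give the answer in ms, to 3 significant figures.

59.0 ms

Per-hop transmission t_tx = L/R = 800/1050000000 = 0.000761905 ms.
Per-hop propagation t_prop = 4200000/214000000 = 19.6262 ms.
Pipeline fill: first packet needs 3·t_tx to clear all hops; remaining 173 packets each add one t_tx.
Total = (3+174-1)·t_tx + 3·t_prop = 176·0.000761905 + 3·19.6262 = 59.0 ms.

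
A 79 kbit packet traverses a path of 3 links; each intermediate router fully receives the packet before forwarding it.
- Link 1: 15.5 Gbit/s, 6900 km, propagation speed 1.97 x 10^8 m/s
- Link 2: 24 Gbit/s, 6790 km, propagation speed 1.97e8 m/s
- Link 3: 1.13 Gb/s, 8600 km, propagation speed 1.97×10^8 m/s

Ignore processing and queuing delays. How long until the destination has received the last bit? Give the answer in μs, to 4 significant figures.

L = 79000 bits.
Transmission delays (L/R per hop): 5.09677, 3.29167, 69.9115 μs; sum = 78.2999 μs.
Propagation delays (d/s per hop): 35025.4, 34467, 43654.8 μs; sum = 113147 μs.
End-to-end = 113200 μs.

113200 μs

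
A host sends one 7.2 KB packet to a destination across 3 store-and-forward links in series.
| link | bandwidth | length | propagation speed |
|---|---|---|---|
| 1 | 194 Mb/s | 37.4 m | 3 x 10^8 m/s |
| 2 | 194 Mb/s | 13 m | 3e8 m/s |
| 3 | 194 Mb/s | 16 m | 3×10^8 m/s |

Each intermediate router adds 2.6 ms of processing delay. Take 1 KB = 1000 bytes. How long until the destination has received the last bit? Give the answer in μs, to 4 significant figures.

6091 μs

L = 57600 bits.
Transmission delay per hop = L/R = 57600/194000000 = 296.907 μs; 3 hops → 890.722 μs.
Propagation delays (d/s per hop): 0.124667, 0.0433333, 0.0533333 μs; sum = 0.221333 μs.
Processing at 2 router(s): 2 × 2.6 ms = 5200 μs.
End-to-end = 6091 μs.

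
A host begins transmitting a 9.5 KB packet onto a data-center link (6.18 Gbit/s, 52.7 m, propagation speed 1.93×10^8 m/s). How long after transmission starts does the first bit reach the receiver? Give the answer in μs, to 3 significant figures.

First bit experiences only propagation delay: d/s = 52.7/193000000 = 0.273 μs.

0.273 μs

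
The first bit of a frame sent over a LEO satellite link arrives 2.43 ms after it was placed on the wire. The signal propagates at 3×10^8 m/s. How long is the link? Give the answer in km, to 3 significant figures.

729 km

d = s × t_prop = 300000000 × 0.00243 = 729 km.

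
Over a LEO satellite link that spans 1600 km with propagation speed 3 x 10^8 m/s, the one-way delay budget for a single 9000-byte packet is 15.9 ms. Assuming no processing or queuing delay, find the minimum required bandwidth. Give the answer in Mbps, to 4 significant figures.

L = 72000 bits.
Propagation delay = 1600000 / 300000000 = 5.33333 ms.
Transmission budget = 15.9 − 5.33333 = 10.5667 ms.
R ≥ L / t_tx = 72000 bits / 0.0105667 s = 6.814 Mbps.

6.814 Mbps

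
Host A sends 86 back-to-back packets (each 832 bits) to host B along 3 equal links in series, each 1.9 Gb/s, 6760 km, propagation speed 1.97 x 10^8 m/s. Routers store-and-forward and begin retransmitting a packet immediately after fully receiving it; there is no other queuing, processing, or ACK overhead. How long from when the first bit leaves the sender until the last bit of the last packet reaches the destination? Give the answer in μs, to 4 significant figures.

103000 μs

Per-hop transmission t_tx = L/R = 832/1900000000 = 0.437895 μs.
Per-hop propagation t_prop = 6760000/197000000 = 34314.7 μs.
Pipeline fill: first packet needs 3·t_tx to clear all hops; remaining 85 packets each add one t_tx.
Total = (3+86-1)·t_tx + 3·t_prop = 88·0.437895 + 3·34314.7 = 103000 μs.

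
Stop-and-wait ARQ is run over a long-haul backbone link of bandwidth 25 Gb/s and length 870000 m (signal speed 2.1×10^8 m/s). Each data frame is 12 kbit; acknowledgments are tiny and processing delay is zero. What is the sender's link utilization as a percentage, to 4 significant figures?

0.005793 %

t_tx = L/R = 12000/25000000000 = 4.8e-07 s.
t_prop = 870000/210000000 = 0.00414286 s; RTT = 0.00828571 s.
Cycle = t_tx + RTT = 0.00828619 s.
Utilization = t_tx / cycle = 4.8e-07/0.00828619 = 0.005793 %.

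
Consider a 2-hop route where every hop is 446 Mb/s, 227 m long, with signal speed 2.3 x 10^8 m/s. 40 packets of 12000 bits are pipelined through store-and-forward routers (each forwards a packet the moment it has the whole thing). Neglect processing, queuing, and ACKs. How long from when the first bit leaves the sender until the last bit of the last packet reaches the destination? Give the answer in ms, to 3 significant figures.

Per-hop transmission t_tx = L/R = 12000/446000000 = 0.0269058 ms.
Per-hop propagation t_prop = 227/2.3e+08 = 0.000986957 ms.
Pipeline fill: first packet needs 2·t_tx to clear all hops; remaining 39 packets each add one t_tx.
Total = (2+40-1)·t_tx + 2·t_prop = 41·0.0269058 + 2·0.000986957 = 1.11 ms.

1.11 ms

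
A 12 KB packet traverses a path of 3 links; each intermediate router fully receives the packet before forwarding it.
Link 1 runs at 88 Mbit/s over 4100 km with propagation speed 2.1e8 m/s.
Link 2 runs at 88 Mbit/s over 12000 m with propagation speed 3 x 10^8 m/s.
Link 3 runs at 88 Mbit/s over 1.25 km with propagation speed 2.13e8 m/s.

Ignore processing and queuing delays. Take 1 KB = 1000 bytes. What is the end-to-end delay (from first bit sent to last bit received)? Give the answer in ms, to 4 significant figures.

22.84 ms

L = 96000 bits.
Transmission delay per hop = L/R = 96000/88000000 = 1.09091 ms; 3 hops → 3.27273 ms.
Propagation delays (d/s per hop): 19.5238, 0.04, 0.00586854 ms; sum = 19.5697 ms.
End-to-end = 22.84 ms.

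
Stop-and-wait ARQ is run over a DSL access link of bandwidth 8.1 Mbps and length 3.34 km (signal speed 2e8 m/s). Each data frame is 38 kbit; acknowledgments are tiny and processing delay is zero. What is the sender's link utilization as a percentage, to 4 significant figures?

99.29 %

t_tx = L/R = 38000/8100000 = 0.00469136 s.
t_prop = 3340/200000000 = 1.67e-05 s; RTT = 3.34e-05 s.
Cycle = t_tx + RTT = 0.00472476 s.
Utilization = t_tx / cycle = 0.00469136/0.00472476 = 99.29 %.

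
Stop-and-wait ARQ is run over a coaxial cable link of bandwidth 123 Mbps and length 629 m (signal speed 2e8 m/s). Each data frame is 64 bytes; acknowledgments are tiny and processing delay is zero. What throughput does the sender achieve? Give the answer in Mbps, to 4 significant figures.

48.98 Mbps

t_tx = L/R = 512/123000000 = 4.1626e-06 s.
t_prop = 629/200000000 = 3.145e-06 s; RTT = 6.29e-06 s.
Cycle = t_tx + RTT = 1.04526e-05 s.
Throughput = L / cycle = 512 / 1.04526e-05 = 48.98 Mbps.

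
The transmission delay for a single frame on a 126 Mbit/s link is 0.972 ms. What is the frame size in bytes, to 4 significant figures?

L = R × t_tx = 126000000 b/s × 0.000972 s = 122472 bits.
In bytes: 122472 / 8 = 15310 bytes.

15310 bytes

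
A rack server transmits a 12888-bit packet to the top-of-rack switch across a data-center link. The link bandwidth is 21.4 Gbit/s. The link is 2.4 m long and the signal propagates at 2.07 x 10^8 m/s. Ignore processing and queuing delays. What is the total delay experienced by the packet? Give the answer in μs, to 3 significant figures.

0.614 μs

Transmission delay = L/R = 12888 / 21400000000 = 0.602243 μs.
Propagation delay = d/s = 2.4 m / 2.07e+08 m/s = 0.0115942 μs.
Total = 0.614 μs.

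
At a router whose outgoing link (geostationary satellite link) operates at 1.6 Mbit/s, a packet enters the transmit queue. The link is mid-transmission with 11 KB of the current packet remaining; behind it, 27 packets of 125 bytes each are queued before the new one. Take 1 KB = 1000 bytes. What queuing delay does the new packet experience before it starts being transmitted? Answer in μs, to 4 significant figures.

71880 μs

Each queued packet: L/R = 1000/1600000 = 625 μs.
27 queued → 16875 μs.
Plus remaining 88000 bits of current packet: 55000 μs.
Queuing delay = 71880 μs.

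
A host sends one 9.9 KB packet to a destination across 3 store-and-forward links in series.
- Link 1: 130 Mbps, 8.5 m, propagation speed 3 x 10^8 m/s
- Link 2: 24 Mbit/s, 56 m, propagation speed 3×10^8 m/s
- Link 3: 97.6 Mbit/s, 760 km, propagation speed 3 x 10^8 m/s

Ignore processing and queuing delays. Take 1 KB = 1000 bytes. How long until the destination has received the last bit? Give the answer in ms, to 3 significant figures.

L = 79200 bits.
Transmission delays (L/R per hop): 0.609231, 3.3, 0.811475 ms; sum = 4.72071 ms.
Propagation delays (d/s per hop): 2.83333e-05, 0.000186667, 2.53333 ms; sum = 2.53355 ms.
End-to-end = 7.25 ms.

7.25 ms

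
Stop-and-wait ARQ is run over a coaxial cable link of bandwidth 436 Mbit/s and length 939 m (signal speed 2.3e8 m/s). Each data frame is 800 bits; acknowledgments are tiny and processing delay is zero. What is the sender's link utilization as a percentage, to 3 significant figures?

t_tx = L/R = 800/436000000 = 1.83486e-06 s.
t_prop = 939/2.3e+08 = 4.08261e-06 s; RTT = 8.16522e-06 s.
Cycle = t_tx + RTT = 1.00001e-05 s.
Utilization = t_tx / cycle = 1.83486e-06/1.00001e-05 = 18.3 %.

18.3 %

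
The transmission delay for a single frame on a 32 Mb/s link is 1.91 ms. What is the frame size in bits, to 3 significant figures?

L = R × t_tx = 32000000 b/s × 0.00191 s = 61120 bits.

61100 bits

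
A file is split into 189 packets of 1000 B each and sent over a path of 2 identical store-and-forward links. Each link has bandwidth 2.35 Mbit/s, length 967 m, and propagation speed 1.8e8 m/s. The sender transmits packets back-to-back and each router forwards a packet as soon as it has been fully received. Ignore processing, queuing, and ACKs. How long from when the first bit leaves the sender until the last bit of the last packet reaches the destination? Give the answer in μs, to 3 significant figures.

Per-hop transmission t_tx = L/R = 8000/2350000 = 3404.26 μs.
Per-hop propagation t_prop = 967/180000000 = 5.37222 μs.
Pipeline fill: first packet needs 2·t_tx to clear all hops; remaining 188 packets each add one t_tx.
Total = (2+189-1)·t_tx + 2·t_prop = 190·3404.26 + 2·5.37222 = 647000 μs.

647000 μs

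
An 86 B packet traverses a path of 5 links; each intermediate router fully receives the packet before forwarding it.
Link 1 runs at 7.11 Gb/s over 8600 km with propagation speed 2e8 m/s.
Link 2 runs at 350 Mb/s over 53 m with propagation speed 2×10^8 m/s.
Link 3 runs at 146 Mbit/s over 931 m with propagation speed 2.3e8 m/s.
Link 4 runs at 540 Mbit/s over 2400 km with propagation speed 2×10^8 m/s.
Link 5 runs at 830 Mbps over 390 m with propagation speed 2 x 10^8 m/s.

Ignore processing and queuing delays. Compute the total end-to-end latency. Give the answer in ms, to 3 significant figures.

55.0 ms

L = 86 × 8 = 688 bits.
Transmission delays (L/R per hop): 9.67651e-05, 0.00196571, 0.00471233, 0.00127407, 0.000828916 ms; sum = 0.0088778 ms.
Propagation delays (d/s per hop): 43, 0.000265, 0.00404783, 12, 0.00195 ms; sum = 55.0063 ms.
End-to-end = 55.0 ms.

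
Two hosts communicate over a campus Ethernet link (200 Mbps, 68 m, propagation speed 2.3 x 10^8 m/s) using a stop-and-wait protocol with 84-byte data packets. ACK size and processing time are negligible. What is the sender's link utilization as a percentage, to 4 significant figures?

85.04 %

t_tx = L/R = 672/200000000 = 3.36e-06 s.
t_prop = 68/2.3e+08 = 2.95652e-07 s; RTT = 5.91304e-07 s.
Cycle = t_tx + RTT = 3.9513e-06 s.
Utilization = t_tx / cycle = 3.36e-06/3.9513e-06 = 85.04 %.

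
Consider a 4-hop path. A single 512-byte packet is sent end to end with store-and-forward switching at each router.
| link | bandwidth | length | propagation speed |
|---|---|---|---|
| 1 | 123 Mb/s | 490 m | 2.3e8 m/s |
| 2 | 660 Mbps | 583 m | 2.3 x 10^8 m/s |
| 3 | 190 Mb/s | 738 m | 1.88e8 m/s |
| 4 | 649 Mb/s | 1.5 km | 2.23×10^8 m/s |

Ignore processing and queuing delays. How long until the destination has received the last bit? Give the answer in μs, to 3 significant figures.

82.7 μs

L = 512 × 8 = 4096 bits.
Transmission delays (L/R per hop): 33.3008, 6.20606, 21.5579, 6.31125 μs; sum = 67.376 μs.
Propagation delays (d/s per hop): 2.13043, 2.53478, 3.92553, 6.72646 μs; sum = 15.3172 μs.
End-to-end = 82.7 μs.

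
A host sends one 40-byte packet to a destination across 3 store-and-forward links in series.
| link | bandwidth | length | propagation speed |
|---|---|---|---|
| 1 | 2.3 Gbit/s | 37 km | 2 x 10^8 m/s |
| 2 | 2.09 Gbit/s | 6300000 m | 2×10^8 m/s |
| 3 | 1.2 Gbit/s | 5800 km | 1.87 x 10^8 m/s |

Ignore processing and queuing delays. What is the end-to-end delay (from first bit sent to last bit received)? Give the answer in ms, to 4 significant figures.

62.70 ms

L = 40 × 8 = 320 bits.
Transmission delays (L/R per hop): 0.00013913, 0.00015311, 0.000266667 ms; sum = 0.000558907 ms.
Propagation delays (d/s per hop): 0.185, 31.5, 31.016 ms; sum = 62.701 ms.
End-to-end = 62.70 ms.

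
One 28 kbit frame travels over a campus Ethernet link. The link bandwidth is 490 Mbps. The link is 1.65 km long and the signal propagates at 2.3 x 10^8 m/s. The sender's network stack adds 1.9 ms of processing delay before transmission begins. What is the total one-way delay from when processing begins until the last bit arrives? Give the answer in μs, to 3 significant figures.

L = 28000 bits.
Transmission delay = L/R = 28000 / 490000000 = 57.1429 μs.
Propagation delay = d/s = 1650 m / 2.3e+08 m/s = 7.17391 μs.
Plus processing delay 1.9 ms = 1900 μs.
Total = 1960 μs.

1960 μs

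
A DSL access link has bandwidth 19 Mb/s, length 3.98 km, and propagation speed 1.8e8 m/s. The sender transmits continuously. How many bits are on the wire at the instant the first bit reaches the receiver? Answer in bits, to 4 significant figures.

Propagation delay = 3980 / 180000000 = 2.21111e-05 s.
BDP = R × t_prop = 19000000 × 2.21111e-05 = 420.111 bits.

420.1 bits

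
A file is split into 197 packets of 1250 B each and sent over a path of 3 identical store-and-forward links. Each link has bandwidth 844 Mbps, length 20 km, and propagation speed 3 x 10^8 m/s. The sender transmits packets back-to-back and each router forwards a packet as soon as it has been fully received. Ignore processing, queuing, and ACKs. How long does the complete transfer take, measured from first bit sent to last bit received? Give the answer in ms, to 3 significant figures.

2.56 ms

Per-hop transmission t_tx = L/R = 10000/844000000 = 0.0118483 ms.
Per-hop propagation t_prop = 20000/300000000 = 0.0666667 ms.
Pipeline fill: first packet needs 3·t_tx to clear all hops; remaining 196 packets each add one t_tx.
Total = (3+197-1)·t_tx + 3·t_prop = 199·0.0118483 + 3·0.0666667 = 2.56 ms.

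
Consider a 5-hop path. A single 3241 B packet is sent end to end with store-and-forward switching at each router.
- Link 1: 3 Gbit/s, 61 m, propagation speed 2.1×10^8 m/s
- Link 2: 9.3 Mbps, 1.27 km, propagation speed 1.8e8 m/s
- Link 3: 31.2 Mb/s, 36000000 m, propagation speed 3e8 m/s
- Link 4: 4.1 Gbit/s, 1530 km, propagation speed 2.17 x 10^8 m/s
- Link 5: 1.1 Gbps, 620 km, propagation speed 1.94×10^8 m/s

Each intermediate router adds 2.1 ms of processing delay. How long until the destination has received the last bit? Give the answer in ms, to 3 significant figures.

142 ms

L = 3241 × 8 = 25928 bits.
Transmission delays (L/R per hop): 0.00864267, 2.78796, 0.831026, 0.0063239, 0.0235709 ms; sum = 3.65752 ms.
Propagation delays (d/s per hop): 0.000290476, 0.00705556, 120, 7.05069, 3.19588 ms; sum = 130.254 ms.
Processing at 4 router(s): 4 × 2.1 ms = 8.4 ms.
End-to-end = 142 ms.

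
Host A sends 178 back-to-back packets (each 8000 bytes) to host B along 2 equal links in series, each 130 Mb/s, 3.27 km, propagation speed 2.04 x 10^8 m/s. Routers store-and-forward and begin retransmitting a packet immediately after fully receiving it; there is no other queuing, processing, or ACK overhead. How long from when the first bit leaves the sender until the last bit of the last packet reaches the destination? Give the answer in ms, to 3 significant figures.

Per-hop transmission t_tx = L/R = 64000/130000000 = 0.492308 ms.
Per-hop propagation t_prop = 3270/204000000 = 0.0160294 ms.
Pipeline fill: first packet needs 2·t_tx to clear all hops; remaining 177 packets each add one t_tx.
Total = (2+178-1)·t_tx + 2·t_prop = 179·0.492308 + 2·0.0160294 = 88.2 ms.

88.2 ms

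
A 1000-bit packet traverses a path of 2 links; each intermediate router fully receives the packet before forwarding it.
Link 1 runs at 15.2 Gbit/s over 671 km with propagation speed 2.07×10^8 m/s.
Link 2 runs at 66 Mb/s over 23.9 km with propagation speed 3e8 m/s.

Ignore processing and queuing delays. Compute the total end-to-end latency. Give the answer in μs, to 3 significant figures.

Transmission delays (L/R per hop): 0.0657895, 15.1515 μs; sum = 15.2173 μs.
Propagation delays (d/s per hop): 3241.55, 79.6667 μs; sum = 3321.21 μs.
End-to-end = 3340 μs.

3340 μs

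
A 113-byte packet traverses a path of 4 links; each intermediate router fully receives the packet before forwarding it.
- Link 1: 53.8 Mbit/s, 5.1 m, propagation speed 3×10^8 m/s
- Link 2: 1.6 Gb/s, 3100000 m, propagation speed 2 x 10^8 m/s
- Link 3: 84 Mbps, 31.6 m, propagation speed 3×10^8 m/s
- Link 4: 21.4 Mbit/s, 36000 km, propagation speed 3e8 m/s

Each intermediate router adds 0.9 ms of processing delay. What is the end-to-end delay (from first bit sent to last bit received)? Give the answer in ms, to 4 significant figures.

L = 113 × 8 = 904 bits.
Transmission delays (L/R per hop): 0.016803, 0.000565, 0.0107619, 0.042243 ms; sum = 0.0703729 ms.
Propagation delays (d/s per hop): 1.7e-05, 15.5, 0.000105333, 120 ms; sum = 135.5 ms.
Processing at 3 router(s): 3 × 0.9 ms = 2.7 ms.
End-to-end = 138.3 ms.

138.3 ms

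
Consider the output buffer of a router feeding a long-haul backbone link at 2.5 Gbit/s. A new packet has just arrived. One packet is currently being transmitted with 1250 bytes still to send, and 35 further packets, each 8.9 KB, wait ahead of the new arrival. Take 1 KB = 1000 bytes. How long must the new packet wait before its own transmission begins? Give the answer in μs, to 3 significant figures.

1000 μs

Each queued packet: L/R = 71200/2500000000 = 28.48 μs.
35 queued → 996.8 μs.
Plus remaining 10000 bits of current packet: 4 μs.
Queuing delay = 1000 μs.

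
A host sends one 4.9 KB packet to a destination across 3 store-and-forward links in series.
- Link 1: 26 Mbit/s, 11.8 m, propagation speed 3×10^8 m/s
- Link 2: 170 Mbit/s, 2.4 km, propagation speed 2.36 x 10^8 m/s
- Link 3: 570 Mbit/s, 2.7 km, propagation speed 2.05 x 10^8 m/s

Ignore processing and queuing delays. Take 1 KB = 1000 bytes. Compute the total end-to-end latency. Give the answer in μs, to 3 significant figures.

L = 39200 bits.
Transmission delays (L/R per hop): 1507.69, 230.588, 68.7719 μs; sum = 1807.05 μs.
Propagation delays (d/s per hop): 0.0393333, 10.1695, 13.1707 μs; sum = 23.3796 μs.
End-to-end = 1830 μs.

1830 μs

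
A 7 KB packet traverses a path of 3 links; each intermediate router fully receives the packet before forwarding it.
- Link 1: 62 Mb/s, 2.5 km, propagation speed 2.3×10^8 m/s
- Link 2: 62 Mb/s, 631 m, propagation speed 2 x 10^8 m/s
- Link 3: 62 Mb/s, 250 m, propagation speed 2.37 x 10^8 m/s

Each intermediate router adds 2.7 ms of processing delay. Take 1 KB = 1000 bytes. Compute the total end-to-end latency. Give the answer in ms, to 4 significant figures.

L = 56000 bits.
Transmission delay per hop = L/R = 56000/62000000 = 0.903226 ms; 3 hops → 2.70968 ms.
Propagation delays (d/s per hop): 0.0108696, 0.003155, 0.00105485 ms; sum = 0.0150794 ms.
Processing at 2 router(s): 2 × 2.7 ms = 5.4 ms.
End-to-end = 8.125 ms.

8.125 ms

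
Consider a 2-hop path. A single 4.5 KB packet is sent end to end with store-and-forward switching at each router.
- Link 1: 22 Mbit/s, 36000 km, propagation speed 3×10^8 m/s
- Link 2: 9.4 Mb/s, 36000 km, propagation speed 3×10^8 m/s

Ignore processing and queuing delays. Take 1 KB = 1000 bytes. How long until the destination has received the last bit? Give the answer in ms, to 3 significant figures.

L = 36000 bits.
Transmission delays (L/R per hop): 1.63636, 3.82979 ms; sum = 5.46615 ms.
Propagation delays (d/s per hop): 120, 120 ms; sum = 240 ms.
End-to-end = 245 ms.

245 ms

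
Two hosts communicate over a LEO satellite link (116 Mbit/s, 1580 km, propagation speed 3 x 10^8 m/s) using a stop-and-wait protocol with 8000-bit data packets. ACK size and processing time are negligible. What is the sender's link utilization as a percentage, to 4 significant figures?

0.6505 %

t_tx = L/R = 8000/116000000 = 6.89655e-05 s.
t_prop = 1580000/300000000 = 0.00526667 s; RTT = 0.0105333 s.
Cycle = t_tx + RTT = 0.0106023 s.
Utilization = t_tx / cycle = 6.89655e-05/0.0106023 = 0.6505 %.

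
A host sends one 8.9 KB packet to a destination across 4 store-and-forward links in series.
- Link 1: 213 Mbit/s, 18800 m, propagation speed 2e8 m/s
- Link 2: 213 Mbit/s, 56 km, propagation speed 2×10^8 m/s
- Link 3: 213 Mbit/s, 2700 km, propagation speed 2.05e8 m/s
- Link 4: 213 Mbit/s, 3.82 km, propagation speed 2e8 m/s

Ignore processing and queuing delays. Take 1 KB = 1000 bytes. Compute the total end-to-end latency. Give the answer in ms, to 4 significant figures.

L = 71200 bits.
Transmission delay per hop = L/R = 71200/213000000 = 0.334272 ms; 4 hops → 1.33709 ms.
Propagation delays (d/s per hop): 0.094, 0.28, 13.1707, 0.0191 ms; sum = 13.5638 ms.
End-to-end = 14.90 ms.

14.90 ms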